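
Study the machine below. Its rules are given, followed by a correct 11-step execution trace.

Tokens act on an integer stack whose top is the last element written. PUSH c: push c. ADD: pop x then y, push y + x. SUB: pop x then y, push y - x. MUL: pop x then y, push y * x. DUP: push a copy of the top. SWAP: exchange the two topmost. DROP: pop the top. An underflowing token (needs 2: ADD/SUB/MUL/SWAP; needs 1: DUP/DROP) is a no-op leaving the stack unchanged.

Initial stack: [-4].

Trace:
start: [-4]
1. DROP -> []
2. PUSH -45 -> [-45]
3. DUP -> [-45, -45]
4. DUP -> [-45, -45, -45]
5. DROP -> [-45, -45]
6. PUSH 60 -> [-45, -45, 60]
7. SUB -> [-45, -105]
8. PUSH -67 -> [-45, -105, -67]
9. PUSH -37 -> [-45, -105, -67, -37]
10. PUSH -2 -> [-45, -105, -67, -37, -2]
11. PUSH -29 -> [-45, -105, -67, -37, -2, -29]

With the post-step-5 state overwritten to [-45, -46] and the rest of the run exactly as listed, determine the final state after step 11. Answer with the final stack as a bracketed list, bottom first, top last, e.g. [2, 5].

state after step 5 := [-45, -46]
6. PUSH 60 -> [-45, -46, 60]
7. SUB -> [-45, -106]
8. PUSH -67 -> [-45, -106, -67]
9. PUSH -37 -> [-45, -106, -67, -37]
10. PUSH -2 -> [-45, -106, -67, -37, -2]
11. PUSH -29 -> [-45, -106, -67, -37, -2, -29]

[-45, -106, -67, -37, -2, -29]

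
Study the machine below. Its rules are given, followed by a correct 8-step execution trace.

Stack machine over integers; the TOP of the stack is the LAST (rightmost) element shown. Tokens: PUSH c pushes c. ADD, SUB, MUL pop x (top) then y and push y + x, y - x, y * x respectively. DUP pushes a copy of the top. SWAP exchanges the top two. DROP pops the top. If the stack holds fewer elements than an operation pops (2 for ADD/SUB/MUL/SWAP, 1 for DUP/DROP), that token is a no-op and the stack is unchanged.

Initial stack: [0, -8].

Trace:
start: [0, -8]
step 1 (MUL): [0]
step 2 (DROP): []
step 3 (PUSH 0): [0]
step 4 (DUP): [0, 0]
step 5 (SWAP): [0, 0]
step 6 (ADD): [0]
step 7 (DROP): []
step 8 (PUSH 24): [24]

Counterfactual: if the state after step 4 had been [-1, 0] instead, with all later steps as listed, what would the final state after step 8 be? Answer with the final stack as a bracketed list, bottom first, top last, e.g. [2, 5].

state after step 4 := [-1, 0]
step 5 (SWAP): [0, -1]
step 6 (ADD): [-1]
step 7 (DROP): []
step 8 (PUSH 24): [24]

[24]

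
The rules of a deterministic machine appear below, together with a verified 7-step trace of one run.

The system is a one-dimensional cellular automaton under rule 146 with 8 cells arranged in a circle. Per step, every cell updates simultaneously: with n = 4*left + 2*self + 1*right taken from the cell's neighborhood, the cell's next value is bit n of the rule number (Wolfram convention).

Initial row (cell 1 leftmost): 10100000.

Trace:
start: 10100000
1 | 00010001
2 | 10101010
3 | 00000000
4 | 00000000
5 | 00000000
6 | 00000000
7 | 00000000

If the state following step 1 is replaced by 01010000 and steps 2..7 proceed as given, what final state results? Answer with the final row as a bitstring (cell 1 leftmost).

00000000

state after step 1 := 01010000
2 | 10001000
3 | 01010101
4 | 00000000
5 | 00000000
6 | 00000000
7 | 00000000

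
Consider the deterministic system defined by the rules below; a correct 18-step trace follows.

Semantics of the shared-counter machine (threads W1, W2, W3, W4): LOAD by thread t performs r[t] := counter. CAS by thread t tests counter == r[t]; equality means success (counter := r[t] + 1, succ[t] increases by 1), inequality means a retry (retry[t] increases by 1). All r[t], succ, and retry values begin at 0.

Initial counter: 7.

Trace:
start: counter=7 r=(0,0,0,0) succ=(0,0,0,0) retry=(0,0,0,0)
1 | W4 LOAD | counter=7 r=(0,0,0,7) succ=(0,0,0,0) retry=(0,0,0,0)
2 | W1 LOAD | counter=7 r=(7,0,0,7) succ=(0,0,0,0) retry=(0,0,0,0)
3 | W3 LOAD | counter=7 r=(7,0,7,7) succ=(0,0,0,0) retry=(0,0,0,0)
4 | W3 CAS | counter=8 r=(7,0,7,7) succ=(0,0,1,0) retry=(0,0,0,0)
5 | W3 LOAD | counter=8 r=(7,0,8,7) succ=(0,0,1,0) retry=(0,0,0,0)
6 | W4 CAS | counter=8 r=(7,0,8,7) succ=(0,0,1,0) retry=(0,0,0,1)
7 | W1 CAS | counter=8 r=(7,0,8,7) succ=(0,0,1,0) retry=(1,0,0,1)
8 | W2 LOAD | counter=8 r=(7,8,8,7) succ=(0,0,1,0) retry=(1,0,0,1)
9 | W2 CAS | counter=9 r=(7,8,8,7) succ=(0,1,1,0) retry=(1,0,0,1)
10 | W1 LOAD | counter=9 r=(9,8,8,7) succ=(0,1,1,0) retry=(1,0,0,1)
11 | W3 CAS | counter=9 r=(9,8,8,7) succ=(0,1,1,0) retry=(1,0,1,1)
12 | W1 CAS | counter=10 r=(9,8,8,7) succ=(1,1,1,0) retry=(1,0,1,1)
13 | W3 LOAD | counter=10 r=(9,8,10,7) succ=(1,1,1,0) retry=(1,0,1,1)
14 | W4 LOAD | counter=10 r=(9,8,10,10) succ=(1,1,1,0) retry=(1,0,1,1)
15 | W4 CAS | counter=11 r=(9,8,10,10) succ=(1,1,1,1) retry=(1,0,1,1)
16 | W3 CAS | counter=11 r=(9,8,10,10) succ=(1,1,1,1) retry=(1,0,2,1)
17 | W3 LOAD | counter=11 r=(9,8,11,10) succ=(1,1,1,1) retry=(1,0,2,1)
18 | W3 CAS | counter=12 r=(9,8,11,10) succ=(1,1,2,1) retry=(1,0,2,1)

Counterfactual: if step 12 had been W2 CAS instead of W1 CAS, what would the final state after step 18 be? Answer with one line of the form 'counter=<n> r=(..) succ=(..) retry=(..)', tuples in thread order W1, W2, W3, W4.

counter=11 r=(9,8,10,9) succ=(0,1,2,1) retry=(1,1,2,1)

(re-executing from step 12 with the substitution; state before step 12: counter=9 r=(9,8,8,7) succ=(0,1,1,0) retry=(1,0,1,1))
12 | W2 CAS | counter=9 r=(9,8,8,7) succ=(0,1,1,0) retry=(1,1,1,1)
13 | W3 LOAD | counter=9 r=(9,8,9,7) succ=(0,1,1,0) retry=(1,1,1,1)
14 | W4 LOAD | counter=9 r=(9,8,9,9) succ=(0,1,1,0) retry=(1,1,1,1)
15 | W4 CAS | counter=10 r=(9,8,9,9) succ=(0,1,1,1) retry=(1,1,1,1)
16 | W3 CAS | counter=10 r=(9,8,9,9) succ=(0,1,1,1) retry=(1,1,2,1)
17 | W3 LOAD | counter=10 r=(9,8,10,9) succ=(0,1,1,1) retry=(1,1,2,1)
18 | W3 CAS | counter=11 r=(9,8,10,9) succ=(0,1,2,1) retry=(1,1,2,1)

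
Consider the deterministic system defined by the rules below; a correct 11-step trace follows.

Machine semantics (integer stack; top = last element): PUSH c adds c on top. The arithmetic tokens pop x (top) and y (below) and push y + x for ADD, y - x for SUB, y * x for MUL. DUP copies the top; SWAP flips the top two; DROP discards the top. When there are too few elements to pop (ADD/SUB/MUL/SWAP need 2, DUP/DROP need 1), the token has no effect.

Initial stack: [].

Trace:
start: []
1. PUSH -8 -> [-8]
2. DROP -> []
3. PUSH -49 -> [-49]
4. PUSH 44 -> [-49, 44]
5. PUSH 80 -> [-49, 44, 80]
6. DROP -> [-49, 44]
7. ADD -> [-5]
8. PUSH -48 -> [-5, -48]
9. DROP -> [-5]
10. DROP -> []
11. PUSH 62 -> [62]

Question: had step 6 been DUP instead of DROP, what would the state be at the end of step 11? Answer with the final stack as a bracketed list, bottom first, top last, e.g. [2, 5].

[-49, 44, 62]

(re-executing from step 6 with the substitution; state before step 6: [-49, 44, 80])
6. DUP -> [-49, 44, 80, 80]
7. ADD -> [-49, 44, 160]
8. PUSH -48 -> [-49, 44, 160, -48]
9. DROP -> [-49, 44, 160]
10. DROP -> [-49, 44]
11. PUSH 62 -> [-49, 44, 62]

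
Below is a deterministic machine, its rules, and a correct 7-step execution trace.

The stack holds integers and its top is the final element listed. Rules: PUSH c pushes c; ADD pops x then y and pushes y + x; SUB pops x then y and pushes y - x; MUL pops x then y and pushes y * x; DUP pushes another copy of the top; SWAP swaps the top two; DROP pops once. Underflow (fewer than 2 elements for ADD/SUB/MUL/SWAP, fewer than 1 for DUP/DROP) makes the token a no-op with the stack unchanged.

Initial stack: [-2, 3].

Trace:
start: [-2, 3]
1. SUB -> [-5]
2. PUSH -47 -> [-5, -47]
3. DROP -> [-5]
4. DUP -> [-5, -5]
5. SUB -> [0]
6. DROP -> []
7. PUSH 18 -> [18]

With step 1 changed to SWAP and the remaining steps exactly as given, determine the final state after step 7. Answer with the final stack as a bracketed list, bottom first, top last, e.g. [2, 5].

[3, 18]

(re-executing from step 1 with the substitution; state before step 1: [-2, 3])
1. SWAP -> [3, -2]
2. PUSH -47 -> [3, -2, -47]
3. DROP -> [3, -2]
4. DUP -> [3, -2, -2]
5. SUB -> [3, 0]
6. DROP -> [3]
7. PUSH 18 -> [3, 18]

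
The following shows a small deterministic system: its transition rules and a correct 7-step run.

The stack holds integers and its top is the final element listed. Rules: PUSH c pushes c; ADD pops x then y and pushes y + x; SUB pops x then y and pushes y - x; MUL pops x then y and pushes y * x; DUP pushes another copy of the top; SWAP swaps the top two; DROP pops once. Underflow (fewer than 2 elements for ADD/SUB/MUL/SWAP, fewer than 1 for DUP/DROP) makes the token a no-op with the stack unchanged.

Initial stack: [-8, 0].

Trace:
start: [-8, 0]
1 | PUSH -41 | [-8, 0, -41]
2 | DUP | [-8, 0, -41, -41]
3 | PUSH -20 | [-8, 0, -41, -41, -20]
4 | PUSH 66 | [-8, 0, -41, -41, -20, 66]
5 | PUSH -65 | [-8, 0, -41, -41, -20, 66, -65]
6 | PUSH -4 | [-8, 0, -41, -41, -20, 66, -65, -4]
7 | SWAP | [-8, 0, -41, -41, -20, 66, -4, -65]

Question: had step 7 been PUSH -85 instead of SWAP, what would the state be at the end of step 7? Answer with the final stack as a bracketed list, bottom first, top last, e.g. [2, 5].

[-8, 0, -41, -41, -20, 66, -65, -4, -85]

(re-executing from step 7 with the substitution; state before step 7: [-8, 0, -41, -41, -20, 66, -65, -4])
7 | PUSH -85 | [-8, 0, -41, -41, -20, 66, -65, -4, -85]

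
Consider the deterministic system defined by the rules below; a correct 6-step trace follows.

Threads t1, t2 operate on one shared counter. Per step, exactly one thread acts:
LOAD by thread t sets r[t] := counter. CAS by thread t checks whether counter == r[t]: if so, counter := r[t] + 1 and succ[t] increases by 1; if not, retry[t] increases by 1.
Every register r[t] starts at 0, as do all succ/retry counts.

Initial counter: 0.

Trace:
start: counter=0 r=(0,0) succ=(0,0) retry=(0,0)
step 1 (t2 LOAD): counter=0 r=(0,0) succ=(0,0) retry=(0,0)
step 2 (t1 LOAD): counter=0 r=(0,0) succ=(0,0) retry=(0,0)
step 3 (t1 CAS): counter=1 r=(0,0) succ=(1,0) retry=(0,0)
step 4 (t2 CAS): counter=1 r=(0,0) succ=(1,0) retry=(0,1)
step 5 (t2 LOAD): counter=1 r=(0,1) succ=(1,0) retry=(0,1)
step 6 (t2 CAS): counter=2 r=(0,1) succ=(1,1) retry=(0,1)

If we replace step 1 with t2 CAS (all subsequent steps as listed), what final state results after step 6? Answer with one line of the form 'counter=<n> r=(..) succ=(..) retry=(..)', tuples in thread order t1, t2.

(re-executing from step 1 with the substitution; state before step 1: counter=0 r=(0,0) succ=(0,0) retry=(0,0))
step 1 (t2 CAS): counter=1 r=(0,0) succ=(0,1) retry=(0,0)
step 2 (t1 LOAD): counter=1 r=(1,0) succ=(0,1) retry=(0,0)
step 3 (t1 CAS): counter=2 r=(1,0) succ=(1,1) retry=(0,0)
step 4 (t2 CAS): counter=2 r=(1,0) succ=(1,1) retry=(0,1)
step 5 (t2 LOAD): counter=2 r=(1,2) succ=(1,1) retry=(0,1)
step 6 (t2 CAS): counter=3 r=(1,2) succ=(1,2) retry=(0,1)

counter=3 r=(1,2) succ=(1,2) retry=(0,1)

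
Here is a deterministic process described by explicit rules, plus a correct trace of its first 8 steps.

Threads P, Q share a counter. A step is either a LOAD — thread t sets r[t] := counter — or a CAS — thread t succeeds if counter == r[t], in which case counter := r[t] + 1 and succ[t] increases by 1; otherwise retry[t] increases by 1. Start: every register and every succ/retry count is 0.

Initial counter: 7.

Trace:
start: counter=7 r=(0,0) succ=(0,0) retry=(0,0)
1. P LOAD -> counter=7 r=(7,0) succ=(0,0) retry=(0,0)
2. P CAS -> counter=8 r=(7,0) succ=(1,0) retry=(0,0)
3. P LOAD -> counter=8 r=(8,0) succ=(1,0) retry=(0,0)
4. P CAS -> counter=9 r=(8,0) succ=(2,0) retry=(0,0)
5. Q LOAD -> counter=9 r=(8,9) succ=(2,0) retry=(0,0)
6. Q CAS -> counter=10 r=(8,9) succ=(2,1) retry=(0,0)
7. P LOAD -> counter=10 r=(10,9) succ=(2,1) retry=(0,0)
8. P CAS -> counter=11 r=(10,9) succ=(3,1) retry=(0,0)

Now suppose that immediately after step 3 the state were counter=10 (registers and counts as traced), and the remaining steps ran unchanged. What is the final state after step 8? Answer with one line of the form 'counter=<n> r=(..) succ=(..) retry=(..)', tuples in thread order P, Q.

counter=12 r=(11,10) succ=(2,1) retry=(1,0)

state after step 3 := counter=10 r=(8,0) succ=(1,0) retry=(0,0)
4. P CAS -> counter=10 r=(8,0) succ=(1,0) retry=(1,0)
5. Q LOAD -> counter=10 r=(8,10) succ=(1,0) retry=(1,0)
6. Q CAS -> counter=11 r=(8,10) succ=(1,1) retry=(1,0)
7. P LOAD -> counter=11 r=(11,10) succ=(1,1) retry=(1,0)
8. P CAS -> counter=12 r=(11,10) succ=(2,1) retry=(1,0)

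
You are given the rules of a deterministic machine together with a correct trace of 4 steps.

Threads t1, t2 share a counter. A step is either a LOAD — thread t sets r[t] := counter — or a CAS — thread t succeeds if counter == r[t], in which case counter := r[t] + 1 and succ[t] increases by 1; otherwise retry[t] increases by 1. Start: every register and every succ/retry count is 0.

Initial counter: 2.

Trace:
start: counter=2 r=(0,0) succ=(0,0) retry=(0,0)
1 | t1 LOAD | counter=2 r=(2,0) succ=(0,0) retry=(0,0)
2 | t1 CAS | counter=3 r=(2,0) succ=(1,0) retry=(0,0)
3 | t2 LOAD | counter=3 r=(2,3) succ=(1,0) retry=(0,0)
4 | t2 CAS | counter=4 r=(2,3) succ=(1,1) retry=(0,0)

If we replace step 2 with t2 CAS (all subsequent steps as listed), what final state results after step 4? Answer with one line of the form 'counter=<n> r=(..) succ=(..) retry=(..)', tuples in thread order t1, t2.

(re-executing from step 2 with the substitution; state before step 2: counter=2 r=(2,0) succ=(0,0) retry=(0,0))
2 | t2 CAS | counter=2 r=(2,0) succ=(0,0) retry=(0,1)
3 | t2 LOAD | counter=2 r=(2,2) succ=(0,0) retry=(0,1)
4 | t2 CAS | counter=3 r=(2,2) succ=(0,1) retry=(0,1)

counter=3 r=(2,2) succ=(0,1) retry=(0,1)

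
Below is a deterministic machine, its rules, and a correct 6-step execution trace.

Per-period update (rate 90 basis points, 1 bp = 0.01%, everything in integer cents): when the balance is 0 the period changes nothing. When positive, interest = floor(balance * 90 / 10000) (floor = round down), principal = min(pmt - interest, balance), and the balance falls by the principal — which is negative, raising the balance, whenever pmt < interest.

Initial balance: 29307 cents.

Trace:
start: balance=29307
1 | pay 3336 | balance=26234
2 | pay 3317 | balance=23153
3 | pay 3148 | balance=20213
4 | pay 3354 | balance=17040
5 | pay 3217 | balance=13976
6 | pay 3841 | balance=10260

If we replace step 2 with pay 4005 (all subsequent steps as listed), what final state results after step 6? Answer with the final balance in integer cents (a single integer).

(re-executing from step 2 with the substitution; state before step 2: balance=26234)
2 | pay 4005 | balance=22465
3 | pay 3148 | balance=19519
4 | pay 3354 | balance=16340
5 | pay 3217 | balance=13270
6 | pay 3841 | balance=9548

9548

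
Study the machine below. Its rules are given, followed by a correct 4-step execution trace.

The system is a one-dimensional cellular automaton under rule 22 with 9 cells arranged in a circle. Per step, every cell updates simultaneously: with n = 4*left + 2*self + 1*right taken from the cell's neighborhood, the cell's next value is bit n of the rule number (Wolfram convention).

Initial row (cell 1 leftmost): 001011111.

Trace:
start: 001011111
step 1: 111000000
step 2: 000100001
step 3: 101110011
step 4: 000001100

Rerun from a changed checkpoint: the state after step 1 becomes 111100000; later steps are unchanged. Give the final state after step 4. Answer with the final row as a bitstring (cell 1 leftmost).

011000000

state after step 1 := 111100000
step 2: 000010001
step 3: 100111011
step 4: 011000000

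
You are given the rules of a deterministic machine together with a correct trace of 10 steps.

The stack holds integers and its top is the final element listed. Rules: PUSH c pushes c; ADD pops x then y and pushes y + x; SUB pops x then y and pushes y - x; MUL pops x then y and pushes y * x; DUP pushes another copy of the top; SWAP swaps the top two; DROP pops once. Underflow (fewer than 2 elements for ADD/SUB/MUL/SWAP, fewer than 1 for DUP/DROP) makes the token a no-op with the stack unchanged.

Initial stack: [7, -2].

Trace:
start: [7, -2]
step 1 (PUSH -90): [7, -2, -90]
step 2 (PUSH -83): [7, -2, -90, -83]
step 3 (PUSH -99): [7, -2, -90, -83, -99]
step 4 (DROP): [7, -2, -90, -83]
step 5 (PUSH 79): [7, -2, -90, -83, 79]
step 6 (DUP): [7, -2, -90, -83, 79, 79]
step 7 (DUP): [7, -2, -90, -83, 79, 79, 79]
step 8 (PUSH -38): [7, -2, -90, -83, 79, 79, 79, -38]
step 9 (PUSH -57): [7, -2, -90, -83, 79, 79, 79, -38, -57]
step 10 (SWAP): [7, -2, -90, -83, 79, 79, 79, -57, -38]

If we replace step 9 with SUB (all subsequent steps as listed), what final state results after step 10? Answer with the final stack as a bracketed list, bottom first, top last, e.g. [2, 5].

(re-executing from step 9 with the substitution; state before step 9: [7, -2, -90, -83, 79, 79, 79, -38])
step 9 (SUB): [7, -2, -90, -83, 79, 79, 117]
step 10 (SWAP): [7, -2, -90, -83, 79, 117, 79]

[7, -2, -90, -83, 79, 117, 79]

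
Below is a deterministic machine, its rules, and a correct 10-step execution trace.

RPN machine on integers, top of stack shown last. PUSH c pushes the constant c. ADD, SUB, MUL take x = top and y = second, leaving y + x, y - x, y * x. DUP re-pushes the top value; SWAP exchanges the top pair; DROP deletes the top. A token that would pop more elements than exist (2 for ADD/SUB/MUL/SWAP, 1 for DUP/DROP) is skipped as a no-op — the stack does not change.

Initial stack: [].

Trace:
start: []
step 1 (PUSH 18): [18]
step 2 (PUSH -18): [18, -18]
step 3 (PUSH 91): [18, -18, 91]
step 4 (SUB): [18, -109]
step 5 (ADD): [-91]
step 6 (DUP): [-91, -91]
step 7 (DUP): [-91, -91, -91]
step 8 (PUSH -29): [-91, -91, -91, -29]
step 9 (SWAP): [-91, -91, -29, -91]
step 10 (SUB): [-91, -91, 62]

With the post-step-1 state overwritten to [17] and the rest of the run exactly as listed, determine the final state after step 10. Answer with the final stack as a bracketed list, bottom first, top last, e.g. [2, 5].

state after step 1 := [17]
step 2 (PUSH -18): [17, -18]
step 3 (PUSH 91): [17, -18, 91]
step 4 (SUB): [17, -109]
step 5 (ADD): [-92]
step 6 (DUP): [-92, -92]
step 7 (DUP): [-92, -92, -92]
step 8 (PUSH -29): [-92, -92, -92, -29]
step 9 (SWAP): [-92, -92, -29, -92]
step 10 (SUB): [-92, -92, 63]

[-92, -92, 63]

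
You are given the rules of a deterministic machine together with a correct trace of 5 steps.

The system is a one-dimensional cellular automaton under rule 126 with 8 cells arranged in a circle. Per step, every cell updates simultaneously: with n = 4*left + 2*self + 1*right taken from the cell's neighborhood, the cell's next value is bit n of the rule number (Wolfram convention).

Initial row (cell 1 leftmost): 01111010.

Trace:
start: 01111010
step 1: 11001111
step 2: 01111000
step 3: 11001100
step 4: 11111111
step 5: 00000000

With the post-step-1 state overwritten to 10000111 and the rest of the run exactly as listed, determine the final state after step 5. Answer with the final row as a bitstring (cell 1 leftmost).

state after step 1 := 10000111
step 2: 11001100
step 3: 11111111
step 4: 00000000
step 5: 00000000

00000000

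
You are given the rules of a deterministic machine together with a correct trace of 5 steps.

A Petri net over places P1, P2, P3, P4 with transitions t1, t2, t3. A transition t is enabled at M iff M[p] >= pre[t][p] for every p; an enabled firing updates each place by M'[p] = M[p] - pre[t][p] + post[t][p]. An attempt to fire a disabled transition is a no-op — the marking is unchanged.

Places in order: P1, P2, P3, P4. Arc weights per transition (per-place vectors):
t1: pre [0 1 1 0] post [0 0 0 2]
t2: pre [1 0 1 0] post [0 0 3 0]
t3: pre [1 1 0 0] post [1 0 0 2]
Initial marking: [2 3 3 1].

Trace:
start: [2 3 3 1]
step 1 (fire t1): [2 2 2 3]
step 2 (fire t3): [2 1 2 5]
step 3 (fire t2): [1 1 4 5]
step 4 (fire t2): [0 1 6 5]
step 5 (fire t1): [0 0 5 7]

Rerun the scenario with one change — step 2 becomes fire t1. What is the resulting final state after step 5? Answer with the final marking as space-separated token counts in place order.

0 0 4 7

(re-executing from step 2 with the substitution; state before step 2: [2 2 2 3])
step 2 (fire t1): [2 1 1 5]
step 3 (fire t2): [1 1 3 5]
step 4 (fire t2): [0 1 5 5]
step 5 (fire t1): [0 0 4 7]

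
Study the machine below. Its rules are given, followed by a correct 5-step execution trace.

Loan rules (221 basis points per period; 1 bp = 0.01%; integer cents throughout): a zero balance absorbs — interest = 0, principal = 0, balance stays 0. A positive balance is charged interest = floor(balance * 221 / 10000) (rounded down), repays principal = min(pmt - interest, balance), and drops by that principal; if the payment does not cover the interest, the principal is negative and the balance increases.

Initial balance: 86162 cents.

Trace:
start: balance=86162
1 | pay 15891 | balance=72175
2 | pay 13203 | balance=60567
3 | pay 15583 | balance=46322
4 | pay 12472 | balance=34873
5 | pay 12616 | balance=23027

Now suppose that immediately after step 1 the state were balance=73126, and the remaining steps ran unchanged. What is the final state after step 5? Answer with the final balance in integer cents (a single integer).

24066

state after step 1 := balance=73126
2 | pay 13203 | balance=61539
3 | pay 15583 | balance=47316
4 | pay 12472 | balance=35889
5 | pay 12616 | balance=24066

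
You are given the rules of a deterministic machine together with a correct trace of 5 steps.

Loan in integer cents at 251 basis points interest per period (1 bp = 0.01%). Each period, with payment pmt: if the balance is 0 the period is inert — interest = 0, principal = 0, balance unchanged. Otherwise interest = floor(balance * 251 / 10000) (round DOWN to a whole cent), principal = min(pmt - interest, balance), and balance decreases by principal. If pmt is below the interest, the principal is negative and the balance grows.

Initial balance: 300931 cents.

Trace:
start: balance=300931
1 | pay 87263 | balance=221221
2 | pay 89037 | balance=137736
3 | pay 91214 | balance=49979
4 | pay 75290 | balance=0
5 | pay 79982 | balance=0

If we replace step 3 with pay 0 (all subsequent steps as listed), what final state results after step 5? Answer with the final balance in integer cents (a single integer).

(re-executing from step 3 with the substitution; state before step 3: balance=137736)
3 | pay 0 | balance=141193
4 | pay 75290 | balance=69446
5 | pay 79982 | balance=0

0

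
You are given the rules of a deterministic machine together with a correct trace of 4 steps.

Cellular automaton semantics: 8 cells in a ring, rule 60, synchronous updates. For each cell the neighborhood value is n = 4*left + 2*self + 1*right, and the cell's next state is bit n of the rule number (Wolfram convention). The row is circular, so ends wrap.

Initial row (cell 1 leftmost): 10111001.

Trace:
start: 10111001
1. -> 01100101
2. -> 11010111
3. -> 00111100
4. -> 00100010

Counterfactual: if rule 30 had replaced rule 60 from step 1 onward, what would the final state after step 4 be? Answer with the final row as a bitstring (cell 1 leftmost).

(re-executing steps 1..4 under rule 30; state before step 1: 10111001)
1. -> 00100111
2. -> 11111100
3. -> 10000011
4. -> 01000110

01000110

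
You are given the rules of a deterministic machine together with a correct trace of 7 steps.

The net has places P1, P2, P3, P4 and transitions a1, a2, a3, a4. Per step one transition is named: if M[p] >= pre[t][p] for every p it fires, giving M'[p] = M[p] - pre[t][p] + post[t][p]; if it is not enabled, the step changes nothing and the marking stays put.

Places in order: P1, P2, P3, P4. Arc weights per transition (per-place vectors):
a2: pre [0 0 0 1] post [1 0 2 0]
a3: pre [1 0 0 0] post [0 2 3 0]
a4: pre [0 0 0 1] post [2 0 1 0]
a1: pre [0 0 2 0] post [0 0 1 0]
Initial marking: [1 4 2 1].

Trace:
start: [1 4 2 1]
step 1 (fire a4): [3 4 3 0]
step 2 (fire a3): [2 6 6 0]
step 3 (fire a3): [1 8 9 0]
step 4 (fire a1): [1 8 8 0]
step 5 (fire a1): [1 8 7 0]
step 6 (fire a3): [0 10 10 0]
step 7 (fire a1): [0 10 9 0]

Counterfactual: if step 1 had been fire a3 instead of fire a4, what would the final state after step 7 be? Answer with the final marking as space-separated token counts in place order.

(re-executing from step 1 with the substitution; state before step 1: [1 4 2 1])
step 1 (fire a3): [0 6 5 1]
step 2 (fire a3): [0 6 5 1]
step 3 (fire a3): [0 6 5 1]
step 4 (fire a1): [0 6 4 1]
step 5 (fire a1): [0 6 3 1]
step 6 (fire a3): [0 6 3 1]
step 7 (fire a1): [0 6 2 1]

0 6 2 1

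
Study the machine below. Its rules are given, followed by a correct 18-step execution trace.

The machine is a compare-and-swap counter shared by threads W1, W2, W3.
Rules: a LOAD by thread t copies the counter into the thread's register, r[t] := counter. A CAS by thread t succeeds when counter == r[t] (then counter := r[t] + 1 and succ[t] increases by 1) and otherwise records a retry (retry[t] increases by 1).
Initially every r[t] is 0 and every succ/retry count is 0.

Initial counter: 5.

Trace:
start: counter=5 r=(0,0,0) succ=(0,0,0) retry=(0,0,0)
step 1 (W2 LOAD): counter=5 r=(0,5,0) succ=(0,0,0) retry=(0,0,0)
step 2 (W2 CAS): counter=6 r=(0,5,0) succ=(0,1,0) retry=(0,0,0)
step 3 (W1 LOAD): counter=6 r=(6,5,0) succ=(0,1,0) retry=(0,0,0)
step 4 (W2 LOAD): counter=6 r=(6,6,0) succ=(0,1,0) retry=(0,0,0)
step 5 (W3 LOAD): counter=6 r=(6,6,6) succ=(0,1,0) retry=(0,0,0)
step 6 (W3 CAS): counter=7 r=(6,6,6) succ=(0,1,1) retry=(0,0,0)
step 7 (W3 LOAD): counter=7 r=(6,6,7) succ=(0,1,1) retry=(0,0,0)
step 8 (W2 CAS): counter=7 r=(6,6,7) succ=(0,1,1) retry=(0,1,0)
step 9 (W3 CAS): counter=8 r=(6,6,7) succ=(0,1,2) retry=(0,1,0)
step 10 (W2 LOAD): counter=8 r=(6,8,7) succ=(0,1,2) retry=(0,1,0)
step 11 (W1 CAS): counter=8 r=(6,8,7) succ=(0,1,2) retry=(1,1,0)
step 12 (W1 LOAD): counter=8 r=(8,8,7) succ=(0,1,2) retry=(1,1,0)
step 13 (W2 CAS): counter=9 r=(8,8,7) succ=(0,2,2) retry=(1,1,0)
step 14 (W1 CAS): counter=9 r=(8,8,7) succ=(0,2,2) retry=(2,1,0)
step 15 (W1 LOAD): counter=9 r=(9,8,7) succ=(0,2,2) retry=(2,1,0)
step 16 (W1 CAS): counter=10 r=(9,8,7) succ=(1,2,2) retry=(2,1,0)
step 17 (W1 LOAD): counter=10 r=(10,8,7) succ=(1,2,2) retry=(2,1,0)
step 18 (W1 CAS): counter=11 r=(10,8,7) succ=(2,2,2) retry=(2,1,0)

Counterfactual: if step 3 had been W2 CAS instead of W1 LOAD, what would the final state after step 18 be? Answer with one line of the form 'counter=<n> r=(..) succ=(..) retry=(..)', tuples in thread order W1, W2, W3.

(re-executing from step 3 with the substitution; state before step 3: counter=6 r=(0,5,0) succ=(0,1,0) retry=(0,0,0))
step 3 (W2 CAS): counter=6 r=(0,5,0) succ=(0,1,0) retry=(0,1,0)
step 4 (W2 LOAD): counter=6 r=(0,6,0) succ=(0,1,0) retry=(0,1,0)
step 5 (W3 LOAD): counter=6 r=(0,6,6) succ=(0,1,0) retry=(0,1,0)
step 6 (W3 CAS): counter=7 r=(0,6,6) succ=(0,1,1) retry=(0,1,0)
step 7 (W3 LOAD): counter=7 r=(0,6,7) succ=(0,1,1) retry=(0,1,0)
step 8 (W2 CAS): counter=7 r=(0,6,7) succ=(0,1,1) retry=(0,2,0)
step 9 (W3 CAS): counter=8 r=(0,6,7) succ=(0,1,2) retry=(0,2,0)
step 10 (W2 LOAD): counter=8 r=(0,8,7) succ=(0,1,2) retry=(0,2,0)
step 11 (W1 CAS): counter=8 r=(0,8,7) succ=(0,1,2) retry=(1,2,0)
step 12 (W1 LOAD): counter=8 r=(8,8,7) succ=(0,1,2) retry=(1,2,0)
step 13 (W2 CAS): counter=9 r=(8,8,7) succ=(0,2,2) retry=(1,2,0)
step 14 (W1 CAS): counter=9 r=(8,8,7) succ=(0,2,2) retry=(2,2,0)
step 15 (W1 LOAD): counter=9 r=(9,8,7) succ=(0,2,2) retry=(2,2,0)
step 16 (W1 CAS): counter=10 r=(9,8,7) succ=(1,2,2) retry=(2,2,0)
step 17 (W1 LOAD): counter=10 r=(10,8,7) succ=(1,2,2) retry=(2,2,0)
step 18 (W1 CAS): counter=11 r=(10,8,7) succ=(2,2,2) retry=(2,2,0)

counter=11 r=(10,8,7) succ=(2,2,2) retry=(2,2,0)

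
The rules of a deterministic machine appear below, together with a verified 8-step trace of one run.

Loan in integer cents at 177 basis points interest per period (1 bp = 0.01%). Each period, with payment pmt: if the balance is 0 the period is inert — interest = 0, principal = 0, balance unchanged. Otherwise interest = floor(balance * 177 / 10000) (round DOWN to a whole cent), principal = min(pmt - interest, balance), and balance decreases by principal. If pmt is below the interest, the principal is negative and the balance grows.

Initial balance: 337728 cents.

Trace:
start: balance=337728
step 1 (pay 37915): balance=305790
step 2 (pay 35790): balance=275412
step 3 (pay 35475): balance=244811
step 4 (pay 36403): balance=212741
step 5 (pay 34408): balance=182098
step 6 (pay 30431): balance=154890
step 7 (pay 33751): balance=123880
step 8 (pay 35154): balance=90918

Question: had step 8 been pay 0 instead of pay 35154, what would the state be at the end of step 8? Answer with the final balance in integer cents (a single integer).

126072

(re-executing from step 8 with the substitution; state before step 8: balance=123880)
step 8 (pay 0): balance=126072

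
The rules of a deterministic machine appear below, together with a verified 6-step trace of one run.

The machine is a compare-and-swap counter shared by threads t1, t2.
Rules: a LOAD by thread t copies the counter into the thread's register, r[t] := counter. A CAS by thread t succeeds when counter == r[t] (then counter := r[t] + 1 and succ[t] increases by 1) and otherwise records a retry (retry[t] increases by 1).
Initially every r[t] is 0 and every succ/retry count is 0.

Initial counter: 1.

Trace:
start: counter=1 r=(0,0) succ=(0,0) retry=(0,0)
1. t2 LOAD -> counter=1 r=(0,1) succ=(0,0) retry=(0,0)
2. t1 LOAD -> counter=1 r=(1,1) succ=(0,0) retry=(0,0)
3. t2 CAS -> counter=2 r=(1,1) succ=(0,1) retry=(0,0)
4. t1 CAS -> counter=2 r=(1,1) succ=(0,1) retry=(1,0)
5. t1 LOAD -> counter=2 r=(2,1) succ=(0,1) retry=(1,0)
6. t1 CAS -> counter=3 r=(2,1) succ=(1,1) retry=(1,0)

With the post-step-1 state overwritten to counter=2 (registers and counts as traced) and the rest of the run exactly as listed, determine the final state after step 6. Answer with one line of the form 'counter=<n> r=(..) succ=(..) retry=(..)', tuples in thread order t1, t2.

counter=4 r=(3,1) succ=(2,0) retry=(0,1)

state after step 1 := counter=2 r=(0,1) succ=(0,0) retry=(0,0)
2. t1 LOAD -> counter=2 r=(2,1) succ=(0,0) retry=(0,0)
3. t2 CAS -> counter=2 r=(2,1) succ=(0,0) retry=(0,1)
4. t1 CAS -> counter=3 r=(2,1) succ=(1,0) retry=(0,1)
5. t1 LOAD -> counter=3 r=(3,1) succ=(1,0) retry=(0,1)
6. t1 CAS -> counter=4 r=(3,1) succ=(2,0) retry=(0,1)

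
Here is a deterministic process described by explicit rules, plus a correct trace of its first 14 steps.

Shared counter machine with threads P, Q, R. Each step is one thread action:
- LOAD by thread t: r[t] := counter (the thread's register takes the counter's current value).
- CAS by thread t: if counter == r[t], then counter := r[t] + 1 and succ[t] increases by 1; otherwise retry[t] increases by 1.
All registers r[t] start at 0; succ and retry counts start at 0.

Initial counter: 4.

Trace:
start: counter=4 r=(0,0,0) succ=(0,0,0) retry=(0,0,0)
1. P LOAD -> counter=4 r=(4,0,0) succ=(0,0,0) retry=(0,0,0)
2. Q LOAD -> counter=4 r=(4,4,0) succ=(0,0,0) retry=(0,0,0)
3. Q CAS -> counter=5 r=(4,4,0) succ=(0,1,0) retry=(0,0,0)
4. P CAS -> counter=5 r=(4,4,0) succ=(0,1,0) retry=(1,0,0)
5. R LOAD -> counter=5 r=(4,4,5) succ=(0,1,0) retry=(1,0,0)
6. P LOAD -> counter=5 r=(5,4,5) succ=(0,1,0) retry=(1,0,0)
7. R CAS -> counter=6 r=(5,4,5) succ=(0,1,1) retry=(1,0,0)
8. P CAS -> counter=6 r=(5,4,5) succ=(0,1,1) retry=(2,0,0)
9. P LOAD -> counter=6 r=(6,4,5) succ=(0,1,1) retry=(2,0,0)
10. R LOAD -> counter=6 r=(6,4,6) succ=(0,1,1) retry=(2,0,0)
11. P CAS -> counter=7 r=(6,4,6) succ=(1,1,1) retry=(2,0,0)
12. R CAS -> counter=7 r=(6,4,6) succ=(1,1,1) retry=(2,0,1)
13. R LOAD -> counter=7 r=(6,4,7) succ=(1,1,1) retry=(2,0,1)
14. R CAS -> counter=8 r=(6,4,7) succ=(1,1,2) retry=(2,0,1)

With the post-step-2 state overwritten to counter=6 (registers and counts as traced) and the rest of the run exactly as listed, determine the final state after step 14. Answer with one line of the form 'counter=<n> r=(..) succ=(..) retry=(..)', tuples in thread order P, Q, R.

state after step 2 := counter=6 r=(4,4,0) succ=(0,0,0) retry=(0,0,0)
3. Q CAS -> counter=6 r=(4,4,0) succ=(0,0,0) retry=(0,1,0)
4. P CAS -> counter=6 r=(4,4,0) succ=(0,0,0) retry=(1,1,0)
5. R LOAD -> counter=6 r=(4,4,6) succ=(0,0,0) retry=(1,1,0)
6. P LOAD -> counter=6 r=(6,4,6) succ=(0,0,0) retry=(1,1,0)
7. R CAS -> counter=7 r=(6,4,6) succ=(0,0,1) retry=(1,1,0)
8. P CAS -> counter=7 r=(6,4,6) succ=(0,0,1) retry=(2,1,0)
9. P LOAD -> counter=7 r=(7,4,6) succ=(0,0,1) retry=(2,1,0)
10. R LOAD -> counter=7 r=(7,4,7) succ=(0,0,1) retry=(2,1,0)
11. P CAS -> counter=8 r=(7,4,7) succ=(1,0,1) retry=(2,1,0)
12. R CAS -> counter=8 r=(7,4,7) succ=(1,0,1) retry=(2,1,1)
13. R LOAD -> counter=8 r=(7,4,8) succ=(1,0,1) retry=(2,1,1)
14. R CAS -> counter=9 r=(7,4,8) succ=(1,0,2) retry=(2,1,1)

counter=9 r=(7,4,8) succ=(1,0,2) retry=(2,1,1)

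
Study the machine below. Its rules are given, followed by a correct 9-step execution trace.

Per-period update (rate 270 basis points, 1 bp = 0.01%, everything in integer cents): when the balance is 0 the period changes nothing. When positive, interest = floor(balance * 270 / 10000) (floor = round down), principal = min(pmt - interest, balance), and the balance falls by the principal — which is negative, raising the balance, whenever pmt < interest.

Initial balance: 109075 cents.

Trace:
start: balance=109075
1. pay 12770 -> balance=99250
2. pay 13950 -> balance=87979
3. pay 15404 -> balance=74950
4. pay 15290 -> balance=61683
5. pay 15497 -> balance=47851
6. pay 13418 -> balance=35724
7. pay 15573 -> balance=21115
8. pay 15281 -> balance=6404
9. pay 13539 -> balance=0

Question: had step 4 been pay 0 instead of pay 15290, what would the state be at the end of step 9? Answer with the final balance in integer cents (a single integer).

10506

(re-executing from step 4 with the substitution; state before step 4: balance=74950)
4. pay 0 -> balance=76973
5. pay 15497 -> balance=63554
6. pay 13418 -> balance=51851
7. pay 15573 -> balance=37677
8. pay 15281 -> balance=23413
9. pay 13539 -> balance=10506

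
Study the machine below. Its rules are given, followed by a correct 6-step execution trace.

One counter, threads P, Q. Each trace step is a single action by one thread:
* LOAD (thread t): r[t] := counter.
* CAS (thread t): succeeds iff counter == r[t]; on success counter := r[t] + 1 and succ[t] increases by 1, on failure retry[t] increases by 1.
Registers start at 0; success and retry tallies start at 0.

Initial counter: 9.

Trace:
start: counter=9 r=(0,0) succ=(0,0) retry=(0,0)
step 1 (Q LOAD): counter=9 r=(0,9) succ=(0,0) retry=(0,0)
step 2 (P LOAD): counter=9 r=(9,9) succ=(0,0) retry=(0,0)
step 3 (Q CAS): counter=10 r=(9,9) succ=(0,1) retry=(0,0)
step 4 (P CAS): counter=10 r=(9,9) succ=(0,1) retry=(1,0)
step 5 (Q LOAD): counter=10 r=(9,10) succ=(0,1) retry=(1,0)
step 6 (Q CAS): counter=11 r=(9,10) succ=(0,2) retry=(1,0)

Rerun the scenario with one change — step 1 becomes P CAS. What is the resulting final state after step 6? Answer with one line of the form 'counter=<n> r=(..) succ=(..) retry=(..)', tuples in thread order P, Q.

counter=11 r=(9,10) succ=(1,1) retry=(1,1)

(re-executing from step 1 with the substitution; state before step 1: counter=9 r=(0,0) succ=(0,0) retry=(0,0))
step 1 (P CAS): counter=9 r=(0,0) succ=(0,0) retry=(1,0)
step 2 (P LOAD): counter=9 r=(9,0) succ=(0,0) retry=(1,0)
step 3 (Q CAS): counter=9 r=(9,0) succ=(0,0) retry=(1,1)
step 4 (P CAS): counter=10 r=(9,0) succ=(1,0) retry=(1,1)
step 5 (Q LOAD): counter=10 r=(9,10) succ=(1,0) retry=(1,1)
step 6 (Q CAS): counter=11 r=(9,10) succ=(1,1) retry=(1,1)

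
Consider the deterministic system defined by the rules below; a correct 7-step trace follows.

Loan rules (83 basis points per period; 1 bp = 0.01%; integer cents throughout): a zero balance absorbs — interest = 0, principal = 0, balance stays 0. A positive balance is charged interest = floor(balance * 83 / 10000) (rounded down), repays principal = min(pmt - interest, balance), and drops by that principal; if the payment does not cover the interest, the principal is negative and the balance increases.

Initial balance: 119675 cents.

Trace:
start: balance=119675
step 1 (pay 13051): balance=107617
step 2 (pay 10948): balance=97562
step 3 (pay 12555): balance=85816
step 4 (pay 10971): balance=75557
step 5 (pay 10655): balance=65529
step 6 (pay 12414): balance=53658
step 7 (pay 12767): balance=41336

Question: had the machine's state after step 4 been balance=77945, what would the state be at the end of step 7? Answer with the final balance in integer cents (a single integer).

43783

state after step 4 := balance=77945
step 5 (pay 10655): balance=67936
step 6 (pay 12414): balance=56085
step 7 (pay 12767): balance=43783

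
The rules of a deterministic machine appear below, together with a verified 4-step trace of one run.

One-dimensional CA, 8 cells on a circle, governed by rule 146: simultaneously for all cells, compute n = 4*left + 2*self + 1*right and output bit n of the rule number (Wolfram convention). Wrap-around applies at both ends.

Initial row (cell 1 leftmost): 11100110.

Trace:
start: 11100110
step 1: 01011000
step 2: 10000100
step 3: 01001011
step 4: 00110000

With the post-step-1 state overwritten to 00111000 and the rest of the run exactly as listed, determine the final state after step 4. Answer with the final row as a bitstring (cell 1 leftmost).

state after step 1 := 00111000
step 2: 01010100
step 3: 10000010
step 4: 01000100

01000100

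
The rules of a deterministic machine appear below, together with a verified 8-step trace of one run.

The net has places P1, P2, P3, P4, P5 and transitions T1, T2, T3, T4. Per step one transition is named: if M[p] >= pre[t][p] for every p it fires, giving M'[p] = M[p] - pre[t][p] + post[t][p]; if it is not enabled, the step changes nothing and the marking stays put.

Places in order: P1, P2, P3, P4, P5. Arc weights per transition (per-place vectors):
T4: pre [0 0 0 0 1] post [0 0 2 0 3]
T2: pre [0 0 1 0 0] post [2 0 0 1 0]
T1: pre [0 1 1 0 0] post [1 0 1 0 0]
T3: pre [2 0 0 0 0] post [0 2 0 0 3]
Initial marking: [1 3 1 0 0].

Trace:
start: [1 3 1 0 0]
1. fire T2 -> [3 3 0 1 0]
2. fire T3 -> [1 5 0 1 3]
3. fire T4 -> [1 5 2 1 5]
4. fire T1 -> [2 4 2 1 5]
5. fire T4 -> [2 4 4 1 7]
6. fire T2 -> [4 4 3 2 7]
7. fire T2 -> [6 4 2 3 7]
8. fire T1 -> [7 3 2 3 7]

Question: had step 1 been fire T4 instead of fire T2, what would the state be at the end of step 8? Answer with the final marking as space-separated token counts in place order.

(re-executing from step 1 with the substitution; state before step 1: [1 3 1 0 0])
1. fire T4 -> [1 3 1 0 0]
2. fire T3 -> [1 3 1 0 0]
3. fire T4 -> [1 3 1 0 0]
4. fire T1 -> [2 2 1 0 0]
5. fire T4 -> [2 2 1 0 0]
6. fire T2 -> [4 2 0 1 0]
7. fire T2 -> [4 2 0 1 0]
8. fire T1 -> [4 2 0 1 0]

4 2 0 1 0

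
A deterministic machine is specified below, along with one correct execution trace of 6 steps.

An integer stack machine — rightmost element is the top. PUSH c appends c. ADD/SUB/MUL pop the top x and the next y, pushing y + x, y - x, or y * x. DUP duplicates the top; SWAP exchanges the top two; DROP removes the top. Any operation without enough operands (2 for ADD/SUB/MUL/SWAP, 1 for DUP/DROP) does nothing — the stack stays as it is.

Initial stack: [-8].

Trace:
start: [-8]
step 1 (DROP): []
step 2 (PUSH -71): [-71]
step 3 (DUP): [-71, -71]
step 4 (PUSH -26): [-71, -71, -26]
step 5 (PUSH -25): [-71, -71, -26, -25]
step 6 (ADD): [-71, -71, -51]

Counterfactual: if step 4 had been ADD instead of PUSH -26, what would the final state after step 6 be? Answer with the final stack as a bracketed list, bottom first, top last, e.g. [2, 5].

[-167]

(re-executing from step 4 with the substitution; state before step 4: [-71, -71])
step 4 (ADD): [-142]
step 5 (PUSH -25): [-142, -25]
step 6 (ADD): [-167]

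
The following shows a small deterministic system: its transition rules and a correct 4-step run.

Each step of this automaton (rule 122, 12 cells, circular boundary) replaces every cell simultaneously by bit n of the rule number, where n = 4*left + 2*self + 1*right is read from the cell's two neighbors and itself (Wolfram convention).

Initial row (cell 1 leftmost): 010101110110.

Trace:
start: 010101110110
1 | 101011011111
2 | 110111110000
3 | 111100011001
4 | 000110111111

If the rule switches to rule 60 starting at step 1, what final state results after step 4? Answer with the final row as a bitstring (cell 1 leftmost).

(re-executing steps 1..4 under rule 60; state before step 1: 010101110110)
1 | 011111001101
2 | 110000101011
3 | 001000111110
4 | 001100100001

001100100001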